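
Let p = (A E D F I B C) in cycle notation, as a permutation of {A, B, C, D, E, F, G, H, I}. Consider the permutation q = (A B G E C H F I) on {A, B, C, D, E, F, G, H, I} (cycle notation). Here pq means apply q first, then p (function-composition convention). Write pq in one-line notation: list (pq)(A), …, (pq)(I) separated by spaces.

For each element, apply q then p: A → B → C; B → G → G; C → H → H; D → D → F; E → C → A; F → I → B; G → E → D; H → F → I; I → A → E.
So pq in one-line form is C G H F A B D I E.

C G H F A B D I E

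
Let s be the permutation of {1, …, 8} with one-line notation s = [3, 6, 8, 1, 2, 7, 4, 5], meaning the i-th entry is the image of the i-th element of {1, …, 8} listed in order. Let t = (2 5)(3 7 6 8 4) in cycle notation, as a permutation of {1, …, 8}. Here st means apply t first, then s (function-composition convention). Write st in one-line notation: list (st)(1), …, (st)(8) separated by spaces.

3 2 4 8 6 5 7 1

(st)(x) = s(t(x)). Computing each image: s(t(1)) = s(1) = 3, s(t(2)) = s(5) = 2, s(t(3)) = s(7) = 4, s(t(4)) = s(3) = 8, s(t(5)) = s(2) = 6, s(t(6)) = s(8) = 5, s(t(7)) = s(6) = 7, s(t(8)) = s(4) = 1.
Hence st = [3 2 4 8 6 5 7 1].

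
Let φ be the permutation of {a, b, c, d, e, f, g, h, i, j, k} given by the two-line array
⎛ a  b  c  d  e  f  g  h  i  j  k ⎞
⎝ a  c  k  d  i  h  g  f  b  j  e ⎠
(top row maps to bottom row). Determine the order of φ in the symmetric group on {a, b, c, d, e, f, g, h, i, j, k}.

10

Decomposing into disjoint cycles gives cycle lengths 5, 2, 1, 1, 1, 1.
The order of φ is the least common multiple of its cycle lengths: lcm(5, 2) = 10.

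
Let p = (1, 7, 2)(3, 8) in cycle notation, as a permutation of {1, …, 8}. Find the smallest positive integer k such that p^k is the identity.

The cycle type of p is (3, 2, 1, 1, 1).
Since disjoint cycles commute, ord(p) = lcm(3, 2) = 6.

6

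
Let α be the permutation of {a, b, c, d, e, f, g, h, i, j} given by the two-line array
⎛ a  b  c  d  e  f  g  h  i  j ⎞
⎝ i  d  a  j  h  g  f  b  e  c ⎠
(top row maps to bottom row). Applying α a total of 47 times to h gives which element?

Tracing h → b → … returns to h after 8 steps, so h lies in an 8-cycle (a i e h b d j c).
Powers repeat with period 8 on this cycle, and 47 mod 8 = 7, so α^47(h) = α^7(h).
Stepping 7 places around the cycle: h → b → d → j → c → a → i → e.

e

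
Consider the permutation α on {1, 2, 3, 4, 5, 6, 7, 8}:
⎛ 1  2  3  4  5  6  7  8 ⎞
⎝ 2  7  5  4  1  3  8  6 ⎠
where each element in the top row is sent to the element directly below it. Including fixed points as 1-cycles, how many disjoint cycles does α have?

The cycle decomposition is (1, 2, 7, 8, 6, 3, 5)(4), which has 2 cycles (counting 1-cycles).

2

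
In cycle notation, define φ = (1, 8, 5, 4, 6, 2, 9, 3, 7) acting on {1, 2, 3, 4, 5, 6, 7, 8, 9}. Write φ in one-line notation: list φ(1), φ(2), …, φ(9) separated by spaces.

8 9 7 6 4 2 1 5 3

Image by image: 1↦8, 2↦9, 3↦7, 4↦6, 5↦4, 6↦2, 7↦1, 8↦5, 9↦3.
Listing these in domain order gives 8 9 7 6 4 2 1 5 3.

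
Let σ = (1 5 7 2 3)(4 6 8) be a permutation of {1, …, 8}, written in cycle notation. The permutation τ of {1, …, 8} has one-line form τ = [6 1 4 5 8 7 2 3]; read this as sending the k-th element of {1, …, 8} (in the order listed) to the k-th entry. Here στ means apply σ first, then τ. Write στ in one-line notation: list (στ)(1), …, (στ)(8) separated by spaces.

8 4 6 7 2 3 1 5

(στ)(x) = τ(σ(x)). Computing each image: τ(σ(1)) = τ(5) = 8, τ(σ(2)) = τ(3) = 4, τ(σ(3)) = τ(1) = 6, τ(σ(4)) = τ(6) = 7, τ(σ(5)) = τ(7) = 2, τ(σ(6)) = τ(8) = 3, τ(σ(7)) = τ(2) = 1, τ(σ(8)) = τ(4) = 5.
Hence στ = [8 4 6 7 2 3 1 5].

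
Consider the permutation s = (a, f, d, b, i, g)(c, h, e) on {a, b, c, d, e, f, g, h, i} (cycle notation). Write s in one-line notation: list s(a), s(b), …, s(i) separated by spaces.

Reading each image from the cycles: a→f, b→i, c→h, d→b, e→c, f→d, g→a, h→e, i→g.
Listing these in domain order gives f i h b c d a e g.

f i h b c d a e g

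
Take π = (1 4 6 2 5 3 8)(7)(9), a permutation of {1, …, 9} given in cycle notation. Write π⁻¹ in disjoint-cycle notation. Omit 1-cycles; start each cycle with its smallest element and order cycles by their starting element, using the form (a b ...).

Inverting a permutation written in cycle notation just reverses the order within every cycle.
After reversing and putting each cycle's least element first, π⁻¹ = (1 8 3 5 2 6 4).

(1 8 3 5 2 6 4)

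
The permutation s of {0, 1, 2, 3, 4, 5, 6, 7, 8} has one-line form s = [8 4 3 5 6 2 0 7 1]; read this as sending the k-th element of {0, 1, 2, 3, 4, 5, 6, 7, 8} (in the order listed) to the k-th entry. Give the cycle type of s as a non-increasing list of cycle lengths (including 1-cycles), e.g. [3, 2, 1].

The disjoint cycles are (0 8 1 4 6)(2 3 5)(7), with lengths 5, 3, 1 in non-increasing order.

[5, 3, 1]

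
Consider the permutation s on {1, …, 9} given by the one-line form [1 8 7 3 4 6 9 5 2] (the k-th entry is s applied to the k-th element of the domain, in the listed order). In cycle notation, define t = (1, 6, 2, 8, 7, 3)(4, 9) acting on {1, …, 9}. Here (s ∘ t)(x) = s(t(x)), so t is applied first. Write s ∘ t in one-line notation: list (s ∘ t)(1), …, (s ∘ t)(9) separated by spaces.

6 5 1 2 4 8 7 9 3

(s ∘ t)(x) = s(t(x)). Computing each image: s(t(1)) = s(6) = 6, s(t(2)) = s(8) = 5, s(t(3)) = s(1) = 1, s(t(4)) = s(9) = 2, s(t(5)) = s(5) = 4, s(t(6)) = s(2) = 8, s(t(7)) = s(3) = 7, s(t(8)) = s(7) = 9, s(t(9)) = s(4) = 3.
Hence s ∘ t = [6 5 1 2 4 8 7 9 3].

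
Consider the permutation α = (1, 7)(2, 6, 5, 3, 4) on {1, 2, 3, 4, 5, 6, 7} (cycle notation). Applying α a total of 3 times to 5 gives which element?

2

5 lies in the 5-cycle (2, 6, 5, 3, 4).
Advancing 3 steps from 5: 5 → 3 → 4 → 2.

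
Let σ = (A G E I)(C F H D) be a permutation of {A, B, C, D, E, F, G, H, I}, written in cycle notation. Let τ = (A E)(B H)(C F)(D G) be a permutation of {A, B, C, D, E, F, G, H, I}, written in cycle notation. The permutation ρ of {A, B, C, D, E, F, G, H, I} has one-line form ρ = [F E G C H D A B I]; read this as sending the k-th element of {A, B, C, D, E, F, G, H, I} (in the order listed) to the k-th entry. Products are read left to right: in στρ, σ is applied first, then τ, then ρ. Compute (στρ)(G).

(στρ)(G) = ρ(τ(σ(G))). σ(G) = E, then τ(E) = A, then ρ(A) = F, so the result is F.

F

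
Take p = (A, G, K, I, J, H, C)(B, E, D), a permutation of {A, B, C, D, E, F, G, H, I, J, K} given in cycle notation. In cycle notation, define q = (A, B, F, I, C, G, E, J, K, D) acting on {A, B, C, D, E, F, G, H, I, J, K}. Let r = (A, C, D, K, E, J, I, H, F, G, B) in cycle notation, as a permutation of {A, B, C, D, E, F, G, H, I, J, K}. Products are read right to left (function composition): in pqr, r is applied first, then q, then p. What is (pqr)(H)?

(pqr)(H) = p(q(r(H))). r(H) = F, then q(F) = I, then p(I) = J, so the result is J.

J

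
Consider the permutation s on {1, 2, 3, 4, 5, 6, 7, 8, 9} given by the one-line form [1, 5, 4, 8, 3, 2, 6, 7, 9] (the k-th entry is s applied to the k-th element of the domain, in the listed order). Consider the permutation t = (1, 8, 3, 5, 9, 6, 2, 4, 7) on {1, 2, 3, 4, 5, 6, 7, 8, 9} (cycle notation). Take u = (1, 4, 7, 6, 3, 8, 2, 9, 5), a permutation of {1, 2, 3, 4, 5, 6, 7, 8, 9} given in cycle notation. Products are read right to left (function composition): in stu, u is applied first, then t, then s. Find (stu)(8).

Apply the permutations in order: u(8) = 2, then t(2) = 4, then s(4) = 8. So (stu)(8) = 8.

8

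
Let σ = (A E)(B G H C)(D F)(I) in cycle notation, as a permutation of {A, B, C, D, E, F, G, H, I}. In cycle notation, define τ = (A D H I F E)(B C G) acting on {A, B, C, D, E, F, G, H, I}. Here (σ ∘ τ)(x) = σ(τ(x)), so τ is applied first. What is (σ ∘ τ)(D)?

(σ ∘ τ)(D) = σ(τ(D)). τ(D) = H, then σ(H) = C. So (σ ∘ τ)(D) = C.

C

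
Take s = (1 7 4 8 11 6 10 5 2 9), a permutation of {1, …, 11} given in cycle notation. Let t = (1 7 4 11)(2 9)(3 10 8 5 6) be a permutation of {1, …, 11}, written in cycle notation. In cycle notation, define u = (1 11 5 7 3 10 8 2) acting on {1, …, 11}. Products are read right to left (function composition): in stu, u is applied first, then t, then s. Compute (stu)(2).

Apply the permutations in order: u(2) = 1, then t(1) = 7, then s(7) = 4. So (stu)(2) = 4.

4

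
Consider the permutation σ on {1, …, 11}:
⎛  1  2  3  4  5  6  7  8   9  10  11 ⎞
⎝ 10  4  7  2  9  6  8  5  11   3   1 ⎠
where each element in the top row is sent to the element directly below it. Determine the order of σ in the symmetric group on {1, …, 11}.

Decomposing into disjoint cycles gives cycle lengths 8, 2, 1.
The order is lcm(8, 2) = 8.

8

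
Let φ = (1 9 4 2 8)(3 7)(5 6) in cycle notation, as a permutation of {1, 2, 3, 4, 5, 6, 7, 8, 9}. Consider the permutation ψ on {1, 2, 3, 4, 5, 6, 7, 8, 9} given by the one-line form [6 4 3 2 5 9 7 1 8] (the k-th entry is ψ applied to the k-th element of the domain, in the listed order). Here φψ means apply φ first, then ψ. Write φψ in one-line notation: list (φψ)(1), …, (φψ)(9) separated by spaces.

(φψ)(x) = ψ(φ(x)). Computing each image: ψ(φ(1)) = ψ(9) = 8, ψ(φ(2)) = ψ(8) = 1, ψ(φ(3)) = ψ(7) = 7, ψ(φ(4)) = ψ(2) = 4, ψ(φ(5)) = ψ(6) = 9, ψ(φ(6)) = ψ(5) = 5, ψ(φ(7)) = ψ(3) = 3, ψ(φ(8)) = ψ(1) = 6, ψ(φ(9)) = ψ(4) = 2.
Hence φψ = [8 1 7 4 9 5 3 6 2].

8 1 7 4 9 5 3 6 2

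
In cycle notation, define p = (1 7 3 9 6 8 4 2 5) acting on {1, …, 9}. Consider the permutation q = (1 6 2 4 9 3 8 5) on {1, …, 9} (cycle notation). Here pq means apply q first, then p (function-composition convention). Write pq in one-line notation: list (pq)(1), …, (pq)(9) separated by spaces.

8 2 4 6 7 5 3 1 9

(pq)(x) = p(q(x)). Computing each image: p(q(1)) = p(6) = 8, p(q(2)) = p(4) = 2, p(q(3)) = p(8) = 4, p(q(4)) = p(9) = 6, p(q(5)) = p(1) = 7, p(q(6)) = p(2) = 5, p(q(7)) = p(7) = 3, p(q(8)) = p(5) = 1, p(q(9)) = p(3) = 9.
Hence pq = [8 2 4 6 7 5 3 1 9].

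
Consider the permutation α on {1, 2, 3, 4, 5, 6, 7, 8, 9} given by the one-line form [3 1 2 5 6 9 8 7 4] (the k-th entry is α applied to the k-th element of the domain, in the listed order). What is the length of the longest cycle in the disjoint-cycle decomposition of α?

Decomposing into disjoint cycles gives (1, 3, 2)(4, 5, 6, 9)(7, 8); the longest has length 4.

4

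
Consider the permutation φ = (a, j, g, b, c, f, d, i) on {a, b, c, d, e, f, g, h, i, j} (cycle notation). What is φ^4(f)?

j

f lies in the 8-cycle (a, j, g, b, c, f, d, i).
Advancing 4 steps from f: f → d → i → a → j.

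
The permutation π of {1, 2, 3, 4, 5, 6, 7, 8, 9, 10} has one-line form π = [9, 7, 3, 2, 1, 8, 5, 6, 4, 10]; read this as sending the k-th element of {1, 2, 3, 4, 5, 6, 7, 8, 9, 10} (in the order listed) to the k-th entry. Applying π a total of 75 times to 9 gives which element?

Tracing 9 → 4 → … returns to 9 after 6 steps, so 9 lies in a 6-cycle (1 9 4 2 7 5).
On a 6-cycle, π^6 is the identity, so π^75 = π^3 there (75 ≡ 3 mod 6).
Advancing 3 steps from 9: 9 → 4 → 2 → 7.

7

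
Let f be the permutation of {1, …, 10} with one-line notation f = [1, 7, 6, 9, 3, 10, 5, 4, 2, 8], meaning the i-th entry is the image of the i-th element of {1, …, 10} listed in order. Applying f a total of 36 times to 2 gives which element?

Tracing 2 → 7 → … returns to 2 after 9 steps, so 2 lies in a 9-cycle (2 7 5 3 6 10 8 4 9).
Powers repeat with period 9 on this cycle, and 36 mod 9 = 0, so f^36(2) = f^0(2).
So f^36(2) = 2.

2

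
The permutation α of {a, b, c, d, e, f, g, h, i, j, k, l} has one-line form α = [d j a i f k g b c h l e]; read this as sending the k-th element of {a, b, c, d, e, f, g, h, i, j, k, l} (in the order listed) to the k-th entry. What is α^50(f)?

l

Tracing f → k → … returns to f after 4 steps, so f lies in a 4-cycle (e f k l).
On a 4-cycle, α^4 is the identity, so α^50 = α^2 there (50 ≡ 2 mod 4).
Advancing 2 steps from f: f → k → l.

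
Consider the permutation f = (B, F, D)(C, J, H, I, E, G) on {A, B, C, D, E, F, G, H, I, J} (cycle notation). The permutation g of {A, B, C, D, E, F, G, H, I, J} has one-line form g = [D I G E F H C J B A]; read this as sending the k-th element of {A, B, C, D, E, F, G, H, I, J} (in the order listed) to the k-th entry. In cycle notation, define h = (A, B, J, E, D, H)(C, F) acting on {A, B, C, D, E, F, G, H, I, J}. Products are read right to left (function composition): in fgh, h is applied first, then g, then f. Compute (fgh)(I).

Apply the permutations in order: h(I) = I, then g(I) = B, then f(B) = F. So (fgh)(I) = F.

F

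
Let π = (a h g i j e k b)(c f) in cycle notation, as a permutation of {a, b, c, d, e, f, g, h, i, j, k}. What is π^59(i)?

i lies in the 8-cycle (a h g i j e k b).
Powers repeat with period 8 on this cycle, and 59 mod 8 = 3, so π^59(i) = π^3(i).
Advancing 3 steps from i: i → j → e → k.

k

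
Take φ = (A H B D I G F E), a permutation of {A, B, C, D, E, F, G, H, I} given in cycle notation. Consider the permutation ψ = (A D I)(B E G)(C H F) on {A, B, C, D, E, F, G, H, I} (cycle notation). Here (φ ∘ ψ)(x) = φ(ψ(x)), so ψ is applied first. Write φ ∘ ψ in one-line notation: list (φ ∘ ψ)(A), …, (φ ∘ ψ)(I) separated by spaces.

I A B G F C D E H

(φ ∘ ψ)(x) = φ(ψ(x)). Computing each image: φ(ψ(A)) = φ(D) = I, φ(ψ(B)) = φ(E) = A, φ(ψ(C)) = φ(H) = B, φ(ψ(D)) = φ(I) = G, φ(ψ(E)) = φ(G) = F, φ(ψ(F)) = φ(C) = C, φ(ψ(G)) = φ(B) = D, φ(ψ(H)) = φ(F) = E, φ(ψ(I)) = φ(A) = H.
Hence φ ∘ ψ = [I A B G F C D E H].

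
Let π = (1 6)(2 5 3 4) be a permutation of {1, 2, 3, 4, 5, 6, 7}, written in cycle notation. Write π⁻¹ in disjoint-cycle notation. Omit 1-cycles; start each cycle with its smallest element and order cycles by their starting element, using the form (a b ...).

(1 6)(2 4 3 5)

If π sends a → b within a cycle, π⁻¹ sends b → a; equivalently, reverse each cycle.
After reversing and putting each cycle's least element first, π⁻¹ = (1 6)(2 4 3 5).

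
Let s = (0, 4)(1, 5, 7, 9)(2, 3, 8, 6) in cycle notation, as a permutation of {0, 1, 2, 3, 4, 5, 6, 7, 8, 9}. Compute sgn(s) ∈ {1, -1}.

The cycle lengths are 4, 4, 2.
A cycle of length ℓ contributes ℓ−1 transpositions, so s is a product of 3 + 3 + 1 = 7 transpositions — odd.

-1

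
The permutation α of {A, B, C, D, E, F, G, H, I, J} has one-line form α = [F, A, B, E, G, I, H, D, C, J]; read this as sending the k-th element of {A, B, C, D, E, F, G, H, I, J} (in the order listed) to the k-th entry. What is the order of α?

Decomposing into disjoint cycles gives cycle lengths 5, 4, 1.
Since disjoint cycles commute, ord(α) = lcm(5, 4) = 20.

20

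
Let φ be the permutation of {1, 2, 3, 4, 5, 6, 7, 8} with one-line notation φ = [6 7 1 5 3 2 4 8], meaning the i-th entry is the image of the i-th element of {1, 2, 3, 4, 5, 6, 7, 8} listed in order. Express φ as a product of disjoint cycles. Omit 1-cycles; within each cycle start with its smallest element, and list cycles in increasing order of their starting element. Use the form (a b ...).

(1 6 2 7 4 5 3)

Start at 1 and follow images: 1 → 6 → 2 → 7 → 4 → 5 → 3 → 1, giving the cycle (1 6 2 7 4 5 3).
Continuing from each remaining unvisited element yields (1 6 2 7 4 5 3).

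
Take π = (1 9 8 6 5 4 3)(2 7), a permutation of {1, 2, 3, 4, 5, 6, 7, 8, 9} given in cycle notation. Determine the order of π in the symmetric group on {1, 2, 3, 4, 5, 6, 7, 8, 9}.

14

The cycle type of π is (7, 2).
The order is lcm(7, 2) = 14.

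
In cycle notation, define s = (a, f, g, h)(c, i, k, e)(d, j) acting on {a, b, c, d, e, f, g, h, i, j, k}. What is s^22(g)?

a

g lies in the 4-cycle (a, f, g, h).
Since the cycle has length 4, s^22 acts on it the same as s^2 (22 mod 4 = 2).
Advancing 2 steps from g: g → h → a.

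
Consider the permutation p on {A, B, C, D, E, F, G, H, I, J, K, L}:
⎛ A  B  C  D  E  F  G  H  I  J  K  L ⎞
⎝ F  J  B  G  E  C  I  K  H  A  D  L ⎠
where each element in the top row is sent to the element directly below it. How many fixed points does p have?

The fixed points (elements with p(x) = x) are {E, L}, so there are 2.

2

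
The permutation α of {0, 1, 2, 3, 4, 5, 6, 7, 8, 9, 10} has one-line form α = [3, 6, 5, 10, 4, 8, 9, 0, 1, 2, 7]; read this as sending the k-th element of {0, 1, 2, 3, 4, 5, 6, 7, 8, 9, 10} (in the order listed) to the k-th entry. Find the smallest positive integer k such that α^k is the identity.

Decomposing into disjoint cycles gives cycle lengths 6, 4, 1.
The order is lcm(6, 4) = 12.

12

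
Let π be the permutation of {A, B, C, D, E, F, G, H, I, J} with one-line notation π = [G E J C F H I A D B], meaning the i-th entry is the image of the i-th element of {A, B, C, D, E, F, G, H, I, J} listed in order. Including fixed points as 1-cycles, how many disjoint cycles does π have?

1

The cycle decomposition is (A G I D C J B E F H), which has 1 cycle (counting 1-cycles).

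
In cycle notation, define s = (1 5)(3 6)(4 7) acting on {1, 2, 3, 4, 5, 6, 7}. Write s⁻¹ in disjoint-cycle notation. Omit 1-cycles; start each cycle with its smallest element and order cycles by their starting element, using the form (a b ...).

If s sends a → b within a cycle, s⁻¹ sends b → a; equivalently, reverse each cycle.
Reversing each cycle of s and rotating so the smallest element leads gives (1 5)(3 6)(4 7).

(1 5)(3 6)(4 7)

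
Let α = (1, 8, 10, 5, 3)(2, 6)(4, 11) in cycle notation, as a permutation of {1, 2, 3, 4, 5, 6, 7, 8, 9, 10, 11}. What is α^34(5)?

10

5 lies in the 5-cycle (1, 8, 10, 5, 3).
On a 5-cycle, α^5 is the identity, so α^34 = α^4 there (34 ≡ 4 mod 5).
Advancing 4 steps from 5: 5 → 3 → 1 → 8 → 10.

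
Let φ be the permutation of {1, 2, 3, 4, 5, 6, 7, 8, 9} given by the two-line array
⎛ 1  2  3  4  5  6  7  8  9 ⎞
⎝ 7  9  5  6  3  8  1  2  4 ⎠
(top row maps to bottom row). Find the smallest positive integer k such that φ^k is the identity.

10

Writing φ as disjoint cycles, the cycle lengths are 5, 2, 2.
The order is lcm(5, 2, 2) = 10.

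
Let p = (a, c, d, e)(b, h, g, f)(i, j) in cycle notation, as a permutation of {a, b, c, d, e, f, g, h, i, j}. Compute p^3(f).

f lies in the 4-cycle (b, h, g, f).
Advancing 3 steps from f: f → b → h → g.

g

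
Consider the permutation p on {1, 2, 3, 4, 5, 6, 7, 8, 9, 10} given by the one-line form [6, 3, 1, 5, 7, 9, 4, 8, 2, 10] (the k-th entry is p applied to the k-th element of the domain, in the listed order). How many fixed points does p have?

2

The fixed points (elements with p(x) = x) are {8, 10}, so there are 2.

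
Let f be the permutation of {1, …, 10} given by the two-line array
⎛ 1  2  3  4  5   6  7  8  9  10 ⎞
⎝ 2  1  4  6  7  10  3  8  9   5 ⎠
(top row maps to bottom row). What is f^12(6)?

6

Tracing 6 → 10 → … returns to 6 after 6 steps, so 6 lies in a 6-cycle (3, 4, 6, 10, 5, 7).
On a 6-cycle, f^6 is the identity, so f^12 = f^0 there (12 ≡ 0 mod 6).
So f^12(6) = 6.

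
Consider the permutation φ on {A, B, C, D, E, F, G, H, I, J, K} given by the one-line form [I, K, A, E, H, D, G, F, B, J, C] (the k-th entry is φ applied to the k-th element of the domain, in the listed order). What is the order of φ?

Decomposing into disjoint cycles gives cycle lengths 5, 4, 1, 1.
The order is lcm(5, 4) = 20.

20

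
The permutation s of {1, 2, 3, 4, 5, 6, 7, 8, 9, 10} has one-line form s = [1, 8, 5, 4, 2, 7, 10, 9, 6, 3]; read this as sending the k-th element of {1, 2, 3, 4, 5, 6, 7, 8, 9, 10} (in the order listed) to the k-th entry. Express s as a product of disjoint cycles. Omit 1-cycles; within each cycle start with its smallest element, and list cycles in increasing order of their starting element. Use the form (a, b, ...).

(2, 8, 9, 6, 7, 10, 3, 5)

Iterating s from 2 gives 2 → 8 → 9 → 6 → 7 → 10 → 3 → 5 → 2; that is the 8-cycle (2, 8, 9, 6, 7, 10, 3, 5).
Continuing from each remaining unvisited element yields (2, 8, 9, 6, 7, 10, 3, 5).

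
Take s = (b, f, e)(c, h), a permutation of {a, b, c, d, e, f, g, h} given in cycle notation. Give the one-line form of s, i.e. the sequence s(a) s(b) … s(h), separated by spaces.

a f h d b e g c

Image by image: a→a, b→f, c→h, d→d, e→b, f→e, g→g, h→c.
So the one-line form is a f h d b e g c.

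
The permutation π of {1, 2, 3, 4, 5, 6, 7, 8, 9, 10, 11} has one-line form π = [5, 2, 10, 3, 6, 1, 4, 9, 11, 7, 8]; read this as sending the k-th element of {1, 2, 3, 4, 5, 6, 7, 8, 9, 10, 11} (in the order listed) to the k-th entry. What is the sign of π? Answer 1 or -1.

-1

In disjoint-cycle form the cycle lengths are 4, 3, 3, 1.
A cycle of length ℓ contributes ℓ−1 transpositions, so π is a product of 3 + 2 + 2 = 7 transpositions — odd.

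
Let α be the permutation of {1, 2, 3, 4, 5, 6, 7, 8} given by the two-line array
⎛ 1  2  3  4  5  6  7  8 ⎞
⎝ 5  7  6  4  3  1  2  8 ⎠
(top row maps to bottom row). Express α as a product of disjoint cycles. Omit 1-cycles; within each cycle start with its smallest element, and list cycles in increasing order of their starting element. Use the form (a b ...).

(1 5 3 6)(2 7)

Iterating α from 1 gives 1 → 5 → 3 → 6 → 1; that is the 4-cycle (1 5 3 6).
Continuing from each remaining unvisited element yields (1 5 3 6)(2 7).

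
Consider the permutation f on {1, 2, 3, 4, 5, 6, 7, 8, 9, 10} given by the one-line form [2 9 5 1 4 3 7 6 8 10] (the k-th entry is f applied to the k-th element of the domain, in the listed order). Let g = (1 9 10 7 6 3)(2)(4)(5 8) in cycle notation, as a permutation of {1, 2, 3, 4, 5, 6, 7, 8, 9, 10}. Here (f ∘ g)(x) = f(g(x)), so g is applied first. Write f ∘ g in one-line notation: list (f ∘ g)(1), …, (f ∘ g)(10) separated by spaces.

(f ∘ g)(x) = f(g(x)). Computing each image: f(g(1)) = f(9) = 8, f(g(2)) = f(2) = 9, f(g(3)) = f(1) = 2, f(g(4)) = f(4) = 1, f(g(5)) = f(8) = 6, f(g(6)) = f(3) = 5, f(g(7)) = f(6) = 3, f(g(8)) = f(5) = 4, f(g(9)) = f(10) = 10, f(g(10)) = f(7) = 7.
Hence f ∘ g = [8 9 2 1 6 5 3 4 10 7].

8 9 2 1 6 5 3 4 10 7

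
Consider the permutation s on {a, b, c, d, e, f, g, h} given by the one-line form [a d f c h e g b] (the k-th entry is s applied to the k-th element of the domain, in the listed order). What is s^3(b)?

f

Tracing b → d → … returns to b after 6 steps, so b lies in a 6-cycle (b d c f e h).
Stepping 3 places around the cycle: b → d → c → f.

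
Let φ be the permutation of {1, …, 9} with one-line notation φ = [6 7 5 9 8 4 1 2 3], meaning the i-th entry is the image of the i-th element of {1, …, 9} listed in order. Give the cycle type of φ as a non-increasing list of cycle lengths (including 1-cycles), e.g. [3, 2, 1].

[9]

The disjoint cycles are (1 6 4 9 3 5 8 2 7), with lengths 9 in non-increasing order.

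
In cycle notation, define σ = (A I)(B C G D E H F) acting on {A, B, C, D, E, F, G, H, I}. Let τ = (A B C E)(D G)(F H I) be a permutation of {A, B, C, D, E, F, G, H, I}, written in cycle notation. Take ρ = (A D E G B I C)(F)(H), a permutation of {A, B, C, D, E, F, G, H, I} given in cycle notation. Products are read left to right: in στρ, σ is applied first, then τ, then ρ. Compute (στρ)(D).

Chase D: σ(D) = E; τ(E) = A; ρ(A) = D. Hence (στρ)(D) = D.

D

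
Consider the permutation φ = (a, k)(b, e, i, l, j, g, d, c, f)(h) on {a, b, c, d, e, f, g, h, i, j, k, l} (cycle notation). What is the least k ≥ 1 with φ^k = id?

18

The cycle type of φ is (9, 2, 1).
The order is lcm(9, 2) = 18.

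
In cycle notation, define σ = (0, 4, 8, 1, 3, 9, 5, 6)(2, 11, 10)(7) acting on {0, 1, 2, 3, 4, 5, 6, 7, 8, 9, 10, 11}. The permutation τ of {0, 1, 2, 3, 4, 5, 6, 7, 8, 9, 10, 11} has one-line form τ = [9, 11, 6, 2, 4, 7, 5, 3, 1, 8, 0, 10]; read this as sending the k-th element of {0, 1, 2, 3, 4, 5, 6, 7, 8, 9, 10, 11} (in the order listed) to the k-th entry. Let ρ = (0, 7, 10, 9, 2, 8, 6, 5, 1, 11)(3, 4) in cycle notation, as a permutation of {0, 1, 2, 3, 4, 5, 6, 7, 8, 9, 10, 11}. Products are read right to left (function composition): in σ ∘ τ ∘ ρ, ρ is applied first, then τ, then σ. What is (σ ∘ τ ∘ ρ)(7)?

4

(σ ∘ τ ∘ ρ)(7) = σ(τ(ρ(7))). ρ(7) = 10, then τ(10) = 0, then σ(0) = 4, so the result is 4.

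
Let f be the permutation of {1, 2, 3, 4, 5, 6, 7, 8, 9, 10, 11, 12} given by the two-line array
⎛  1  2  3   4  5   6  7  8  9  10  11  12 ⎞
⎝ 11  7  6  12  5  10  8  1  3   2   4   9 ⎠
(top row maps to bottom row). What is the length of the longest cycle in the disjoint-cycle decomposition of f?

11

Decomposing into disjoint cycles gives (1 11 4 12 9 3 6 10 2 7 8); the longest has length 11.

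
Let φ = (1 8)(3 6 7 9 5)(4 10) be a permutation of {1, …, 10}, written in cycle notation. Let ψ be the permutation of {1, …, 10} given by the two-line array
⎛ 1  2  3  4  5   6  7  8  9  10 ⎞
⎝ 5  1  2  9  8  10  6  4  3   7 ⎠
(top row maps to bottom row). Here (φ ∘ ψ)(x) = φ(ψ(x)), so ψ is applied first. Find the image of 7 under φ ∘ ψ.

First apply ψ: ψ(7) = 6, then φ(6) = 7. Thus (φ ∘ ψ)(7) = 7.

7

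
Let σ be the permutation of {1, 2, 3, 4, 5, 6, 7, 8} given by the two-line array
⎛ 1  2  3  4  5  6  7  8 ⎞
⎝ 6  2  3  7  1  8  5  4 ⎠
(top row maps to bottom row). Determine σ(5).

The entry below 5 in the array is 1, so σ(5) = 1.

1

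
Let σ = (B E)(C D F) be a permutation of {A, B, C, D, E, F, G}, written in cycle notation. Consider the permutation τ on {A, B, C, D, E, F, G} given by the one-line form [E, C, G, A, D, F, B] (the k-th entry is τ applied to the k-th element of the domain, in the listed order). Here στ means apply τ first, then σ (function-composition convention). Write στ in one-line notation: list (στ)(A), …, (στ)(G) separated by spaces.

Chase each element through τ then σ: A → E → B; B → C → D; C → G → G; D → A → A; E → D → F; F → F → C; G → B → E.
Collecting the images, στ = [B D G A F C E].

B D G A F C E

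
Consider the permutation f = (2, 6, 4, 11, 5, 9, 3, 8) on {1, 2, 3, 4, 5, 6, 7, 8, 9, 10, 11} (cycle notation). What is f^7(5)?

11

5 lies in the 8-cycle (2, 6, 4, 11, 5, 9, 3, 8).
Advancing 7 steps from 5: 5 → 9 → 3 → 8 → 2 → 6 → 4 → 11.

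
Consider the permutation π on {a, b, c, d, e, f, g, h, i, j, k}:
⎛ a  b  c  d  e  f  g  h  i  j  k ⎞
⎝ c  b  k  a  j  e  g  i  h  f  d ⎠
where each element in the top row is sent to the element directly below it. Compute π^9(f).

Tracing f → e → … returns to f after 3 steps, so f lies in a 3-cycle (e j f).
Powers repeat with period 3 on this cycle, and 9 mod 3 = 0, so π^9(f) = π^0(f).
So π^9(f) = f.

f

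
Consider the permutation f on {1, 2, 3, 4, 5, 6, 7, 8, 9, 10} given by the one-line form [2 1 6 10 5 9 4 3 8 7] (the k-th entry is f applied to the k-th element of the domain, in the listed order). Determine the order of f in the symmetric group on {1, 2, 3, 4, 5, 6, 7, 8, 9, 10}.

12

The disjoint-cycle form of f has cycle lengths 4, 3, 2, 1.
Since disjoint cycles commute, ord(f) = lcm(4, 3, 2) = 12.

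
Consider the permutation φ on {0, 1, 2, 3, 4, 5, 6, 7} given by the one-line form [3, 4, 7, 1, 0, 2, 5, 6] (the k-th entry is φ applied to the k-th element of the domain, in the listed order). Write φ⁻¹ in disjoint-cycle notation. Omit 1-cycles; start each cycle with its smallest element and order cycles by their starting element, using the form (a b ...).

(0 4 1 3)(2 5 6 7)

The cycle decomposition of φ is (0 3 1 4)(2 7 6 5).
Reversing each cycle (and rotating so the smallest element leads) gives φ⁻¹ = (0 4 1 3)(2 5 6 7).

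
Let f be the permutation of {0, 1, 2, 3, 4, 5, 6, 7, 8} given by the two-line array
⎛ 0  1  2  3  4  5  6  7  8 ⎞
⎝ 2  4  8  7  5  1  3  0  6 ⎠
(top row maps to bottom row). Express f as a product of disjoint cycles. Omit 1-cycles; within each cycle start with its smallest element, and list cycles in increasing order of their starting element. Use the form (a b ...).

(0 2 8 6 3 7)(1 4 5)

Start at 0 and follow images: 0 → 2 → 8 → 6 → 3 → 7 → 0, giving the cycle (0 2 8 6 3 7).
Repeating from the next unused element and collecting all non-trivial cycles gives (0 2 8 6 3 7)(1 4 5).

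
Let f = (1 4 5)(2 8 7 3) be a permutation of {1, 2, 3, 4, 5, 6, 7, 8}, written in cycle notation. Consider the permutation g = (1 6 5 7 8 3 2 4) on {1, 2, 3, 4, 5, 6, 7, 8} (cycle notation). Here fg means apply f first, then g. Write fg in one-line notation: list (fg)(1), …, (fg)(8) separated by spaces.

1 3 4 7 6 5 2 8

(fg)(x) = g(f(x)). Computing each image: g(f(1)) = g(4) = 1, g(f(2)) = g(8) = 3, g(f(3)) = g(2) = 4, g(f(4)) = g(5) = 7, g(f(5)) = g(1) = 6, g(f(6)) = g(6) = 5, g(f(7)) = g(3) = 2, g(f(8)) = g(7) = 8.
Hence fg = [1 3 4 7 6 5 2 8].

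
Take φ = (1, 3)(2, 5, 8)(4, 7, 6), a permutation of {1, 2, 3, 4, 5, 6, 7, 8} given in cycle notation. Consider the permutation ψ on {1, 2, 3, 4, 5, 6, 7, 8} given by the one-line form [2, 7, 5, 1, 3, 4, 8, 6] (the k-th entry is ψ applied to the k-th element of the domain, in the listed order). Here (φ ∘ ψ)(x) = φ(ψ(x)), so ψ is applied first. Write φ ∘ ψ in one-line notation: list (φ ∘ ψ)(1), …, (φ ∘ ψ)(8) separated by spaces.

5 6 8 3 1 7 2 4

(φ ∘ ψ)(x) = φ(ψ(x)). Computing each image: φ(ψ(1)) = φ(2) = 5, φ(ψ(2)) = φ(7) = 6, φ(ψ(3)) = φ(5) = 8, φ(ψ(4)) = φ(1) = 3, φ(ψ(5)) = φ(3) = 1, φ(ψ(6)) = φ(4) = 7, φ(ψ(7)) = φ(8) = 2, φ(ψ(8)) = φ(6) = 4.
Hence φ ∘ ψ = [5 6 8 3 1 7 2 4].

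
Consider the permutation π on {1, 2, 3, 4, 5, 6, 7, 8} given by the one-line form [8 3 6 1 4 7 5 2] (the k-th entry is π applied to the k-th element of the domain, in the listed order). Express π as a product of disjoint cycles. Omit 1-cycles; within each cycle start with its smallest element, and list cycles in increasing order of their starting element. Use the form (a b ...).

(1 8 2 3 6 7 5 4)

Iterating π from 1 gives 1 → 8 → 2 → 3 → 6 → 7 → 5 → 4 → 1; that is the 8-cycle (1 8 2 3 6 7 5 4).
Repeating from the next unused element and collecting all non-trivial cycles gives (1 8 2 3 6 7 5 4).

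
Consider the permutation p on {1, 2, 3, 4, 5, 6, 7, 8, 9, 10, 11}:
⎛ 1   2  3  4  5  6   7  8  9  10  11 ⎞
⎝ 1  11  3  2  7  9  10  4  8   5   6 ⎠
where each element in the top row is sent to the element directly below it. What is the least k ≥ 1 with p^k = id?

6

Writing p as disjoint cycles, the cycle lengths are 6, 3, 1, 1.
The order is lcm(6, 3) = 6.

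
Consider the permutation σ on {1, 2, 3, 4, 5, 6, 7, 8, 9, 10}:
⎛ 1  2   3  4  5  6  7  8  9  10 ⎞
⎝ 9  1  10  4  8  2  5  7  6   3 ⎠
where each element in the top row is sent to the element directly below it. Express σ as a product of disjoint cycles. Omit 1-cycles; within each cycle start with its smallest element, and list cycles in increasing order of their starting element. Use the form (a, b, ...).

(1, 9, 6, 2)(3, 10)(5, 8, 7)

Iterating σ from 1 gives 1 → 9 → 6 → 2 → 1; that is the 4-cycle (1, 9, 6, 2).
Repeating from the next unused element and collecting all non-trivial cycles gives (1, 9, 6, 2)(3, 10)(5, 8, 7).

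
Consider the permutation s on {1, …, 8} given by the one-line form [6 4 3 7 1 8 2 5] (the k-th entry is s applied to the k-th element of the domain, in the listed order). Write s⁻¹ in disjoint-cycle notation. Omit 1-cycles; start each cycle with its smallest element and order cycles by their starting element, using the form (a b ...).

(1 5 8 6)(2 7 4)

The cycle decomposition of s is (1 6 8 5)(2 4 7).
The inverse reverses every cycle; in canonical form, s⁻¹ = (1 5 8 6)(2 7 4).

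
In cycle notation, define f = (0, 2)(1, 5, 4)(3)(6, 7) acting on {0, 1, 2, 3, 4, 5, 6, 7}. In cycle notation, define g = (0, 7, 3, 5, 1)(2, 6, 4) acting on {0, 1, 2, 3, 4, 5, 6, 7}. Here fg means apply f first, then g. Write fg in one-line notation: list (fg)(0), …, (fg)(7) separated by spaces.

6 1 7 5 0 2 3 4

Chase each element through f then g: 0 → 2 → 6; 1 → 5 → 1; 2 → 0 → 7; 3 → 3 → 5; 4 → 1 → 0; 5 → 4 → 2; 6 → 7 → 3; 7 → 6 → 4.
Collecting the images, fg = [6 1 7 5 0 2 3 4].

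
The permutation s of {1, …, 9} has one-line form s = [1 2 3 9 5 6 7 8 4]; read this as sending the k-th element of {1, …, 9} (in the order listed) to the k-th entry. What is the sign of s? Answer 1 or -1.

-1

In disjoint-cycle form the cycle lengths are 2, 1, 1, 1, 1, 1, 1, 1.
A cycle of length ℓ contributes ℓ−1 transpositions, so s is a product of 1 transpositions — odd.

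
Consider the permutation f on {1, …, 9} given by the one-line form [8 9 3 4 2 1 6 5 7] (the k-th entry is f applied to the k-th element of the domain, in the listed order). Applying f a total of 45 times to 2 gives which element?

6

Tracing 2 → 9 → … returns to 2 after 7 steps, so 2 lies in a 7-cycle (1, 8, 5, 2, 9, 7, 6).
Since the cycle has length 7, f^45 acts on it the same as f^3 (45 mod 7 = 3).
Stepping 3 places around the cycle: 2 → 9 → 7 → 6.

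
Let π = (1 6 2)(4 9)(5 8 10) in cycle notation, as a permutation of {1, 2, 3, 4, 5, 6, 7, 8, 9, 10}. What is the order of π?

The disjoint cycles have lengths 3, 3, 2, 1, 1.
Since disjoint cycles commute, ord(π) = lcm(3, 3, 2) = 6.

6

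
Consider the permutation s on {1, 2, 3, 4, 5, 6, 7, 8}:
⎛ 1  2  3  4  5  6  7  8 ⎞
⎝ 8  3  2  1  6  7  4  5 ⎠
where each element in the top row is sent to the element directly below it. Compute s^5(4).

7

Tracing 4 → 1 → … returns to 4 after 6 steps, so 4 lies in a 6-cycle (1 8 5 6 7 4).
Advancing 5 steps from 4: 4 → 1 → 8 → 5 → 6 → 7.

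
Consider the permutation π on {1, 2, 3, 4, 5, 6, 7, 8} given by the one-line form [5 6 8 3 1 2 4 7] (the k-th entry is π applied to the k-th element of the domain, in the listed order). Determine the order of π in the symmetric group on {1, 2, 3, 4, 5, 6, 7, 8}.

4

Decomposing into disjoint cycles gives cycle lengths 4, 2, 2.
Since disjoint cycles commute, ord(π) = lcm(4, 2, 2) = 4.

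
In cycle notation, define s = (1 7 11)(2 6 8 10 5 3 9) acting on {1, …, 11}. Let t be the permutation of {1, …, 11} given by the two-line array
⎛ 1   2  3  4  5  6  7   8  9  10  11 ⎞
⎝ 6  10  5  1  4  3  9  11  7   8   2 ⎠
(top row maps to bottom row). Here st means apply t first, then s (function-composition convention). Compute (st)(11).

(st)(11) = s(t(11)). t(11) = 2, then s(2) = 6. So (st)(11) = 6.

6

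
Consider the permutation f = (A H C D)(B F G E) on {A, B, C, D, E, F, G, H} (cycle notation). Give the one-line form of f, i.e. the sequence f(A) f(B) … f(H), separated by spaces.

Each element maps to the next entry in its cycle (wrapping to the front): A→H, B→F, C→D, D→A, E→B, F→G, G→E, H→C.
So the one-line form is H F D A B G E C.

H F D A B G E C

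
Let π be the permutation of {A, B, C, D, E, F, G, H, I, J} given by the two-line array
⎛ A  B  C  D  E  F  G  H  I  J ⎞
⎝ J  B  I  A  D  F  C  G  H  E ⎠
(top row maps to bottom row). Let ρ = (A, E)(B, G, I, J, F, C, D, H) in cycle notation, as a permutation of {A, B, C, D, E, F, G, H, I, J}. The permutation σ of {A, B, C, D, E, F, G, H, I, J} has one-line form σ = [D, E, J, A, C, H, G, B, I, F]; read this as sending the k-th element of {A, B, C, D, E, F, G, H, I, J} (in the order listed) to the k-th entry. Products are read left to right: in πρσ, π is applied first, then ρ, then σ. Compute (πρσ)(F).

(πρσ)(F) = σ(ρ(π(F))). π(F) = F, then ρ(F) = C, then σ(C) = J, so the result is J.

J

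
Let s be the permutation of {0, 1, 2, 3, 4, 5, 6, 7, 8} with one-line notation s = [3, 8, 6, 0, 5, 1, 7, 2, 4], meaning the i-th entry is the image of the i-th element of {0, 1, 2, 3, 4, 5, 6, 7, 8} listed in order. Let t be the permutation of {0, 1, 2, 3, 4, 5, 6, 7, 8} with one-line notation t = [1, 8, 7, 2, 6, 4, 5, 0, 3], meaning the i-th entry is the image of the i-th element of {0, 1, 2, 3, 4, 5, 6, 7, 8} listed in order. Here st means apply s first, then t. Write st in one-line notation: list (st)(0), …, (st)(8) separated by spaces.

For each element, apply s then t: 0 → 3 → 2; 1 → 8 → 3; 2 → 6 → 5; 3 → 0 → 1; 4 → 5 → 4; 5 → 1 → 8; 6 → 7 → 0; 7 → 2 → 7; 8 → 4 → 6.
So st in one-line form is 2 3 5 1 4 8 0 7 6.

2 3 5 1 4 8 0 7 6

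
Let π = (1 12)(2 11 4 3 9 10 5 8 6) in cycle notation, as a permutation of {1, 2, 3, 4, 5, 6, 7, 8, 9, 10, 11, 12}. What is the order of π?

The disjoint cycles have lengths 9, 2, 1.
Since disjoint cycles commute, ord(π) = lcm(9, 2) = 18.

18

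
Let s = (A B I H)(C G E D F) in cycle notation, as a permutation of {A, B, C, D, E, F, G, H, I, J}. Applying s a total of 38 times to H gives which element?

B

H lies in the 4-cycle (A B I H).
Powers repeat with period 4 on this cycle, and 38 mod 4 = 2, so s^38(H) = s^2(H).
Advancing 2 steps from H: H → A → B.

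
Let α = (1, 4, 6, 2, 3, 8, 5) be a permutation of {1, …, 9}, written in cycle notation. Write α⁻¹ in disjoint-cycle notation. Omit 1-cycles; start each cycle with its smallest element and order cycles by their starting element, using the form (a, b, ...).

The inverse reverses each cycle.
Reversing each cycle of α and rotating so the smallest element leads gives (1, 5, 8, 3, 2, 6, 4).

(1, 5, 8, 3, 2, 6, 4)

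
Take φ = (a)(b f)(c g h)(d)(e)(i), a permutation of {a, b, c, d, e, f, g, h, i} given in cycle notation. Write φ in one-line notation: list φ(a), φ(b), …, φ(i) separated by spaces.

a f g d e b h c i

Each element maps to the next entry in its cycle (wrapping to the front): a↦a, b↦f, c↦g, d↦d, e↦e, f↦b, g↦h, h↦c, i↦i.
So the one-line form is a f g d e b h c i.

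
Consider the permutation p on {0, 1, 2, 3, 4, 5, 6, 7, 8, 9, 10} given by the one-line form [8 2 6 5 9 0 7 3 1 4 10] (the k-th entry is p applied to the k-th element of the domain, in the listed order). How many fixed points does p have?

1

The fixed points (elements with p(x) = x) are {10}, so there is 1.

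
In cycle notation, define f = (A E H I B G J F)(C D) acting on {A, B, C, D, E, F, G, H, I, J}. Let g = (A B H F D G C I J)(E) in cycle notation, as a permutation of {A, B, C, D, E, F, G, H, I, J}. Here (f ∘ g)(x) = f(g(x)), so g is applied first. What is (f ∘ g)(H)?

A

g(H) = F, then f(F) = A; composing gives (f ∘ g)(H) = A.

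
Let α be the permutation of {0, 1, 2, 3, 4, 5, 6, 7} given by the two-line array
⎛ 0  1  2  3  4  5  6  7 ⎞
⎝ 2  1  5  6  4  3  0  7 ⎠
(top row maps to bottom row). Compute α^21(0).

Tracing 0 → 2 → … returns to 0 after 5 steps, so 0 lies in a 5-cycle (0, 2, 5, 3, 6).
Powers repeat with period 5 on this cycle, and 21 mod 5 = 1, so α^21(0) = α^1(0).
Stepping 1 place around the cycle: 0 → 2.

2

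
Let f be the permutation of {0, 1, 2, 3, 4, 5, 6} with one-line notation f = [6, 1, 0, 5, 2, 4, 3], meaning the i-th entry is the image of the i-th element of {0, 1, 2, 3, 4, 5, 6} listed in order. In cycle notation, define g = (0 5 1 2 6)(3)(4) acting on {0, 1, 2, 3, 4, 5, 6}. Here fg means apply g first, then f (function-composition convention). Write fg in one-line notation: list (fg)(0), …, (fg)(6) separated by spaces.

4 0 3 5 2 1 6

(fg)(x) = f(g(x)). Computing each image: f(g(0)) = f(5) = 4, f(g(1)) = f(2) = 0, f(g(2)) = f(6) = 3, f(g(3)) = f(3) = 5, f(g(4)) = f(4) = 2, f(g(5)) = f(1) = 1, f(g(6)) = f(0) = 6.
Hence fg = [4 0 3 5 2 1 6].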